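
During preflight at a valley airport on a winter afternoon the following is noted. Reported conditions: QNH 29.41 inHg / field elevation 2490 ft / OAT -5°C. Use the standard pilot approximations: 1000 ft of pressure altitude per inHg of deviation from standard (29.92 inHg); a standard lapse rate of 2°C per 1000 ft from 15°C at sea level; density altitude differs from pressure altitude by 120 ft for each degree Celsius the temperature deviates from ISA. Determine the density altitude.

Pressure altitude = 2490 + (29.92 − 29.41) × 1000 = 2490 + (+510) = 3000 ft.
ISA temperature at 3000 ft = 15 − 2 × (3000/1000) = 9°C.
ISA deviation = -5 − 9 = -14°C.
Density altitude = 3000 + 120 × (-14) = 1320 ft.

1320 ft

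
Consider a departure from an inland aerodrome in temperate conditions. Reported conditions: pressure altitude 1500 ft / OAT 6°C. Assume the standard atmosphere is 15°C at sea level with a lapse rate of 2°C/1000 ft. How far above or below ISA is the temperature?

ISA-6°C

ISA temperature at 1500 ft = 15 − 2 × (1500/1000) = 12°C.
Deviation = OAT − ISA = 6 − 12 = -6°C.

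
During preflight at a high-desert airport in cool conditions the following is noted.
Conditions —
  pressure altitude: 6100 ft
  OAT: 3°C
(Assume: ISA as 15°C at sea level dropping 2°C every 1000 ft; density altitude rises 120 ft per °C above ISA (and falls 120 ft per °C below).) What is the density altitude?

ISA temperature at 6100 ft = 15 − 2 × (6100/1000) = 2.8°C.
ISA deviation = 3 − 2.8 = +0.2°C.
Density altitude = 6100 + 120 × (0.2) = 6100 + (+24) = 6124 ft.

6124 ft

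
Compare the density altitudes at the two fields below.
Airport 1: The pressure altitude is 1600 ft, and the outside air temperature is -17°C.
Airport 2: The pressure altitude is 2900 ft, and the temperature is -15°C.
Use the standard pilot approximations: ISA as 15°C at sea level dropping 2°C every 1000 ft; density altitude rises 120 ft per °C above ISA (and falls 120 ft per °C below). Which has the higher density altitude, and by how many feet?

Airport 2 by 1852 ft

Airport 1: ISA temp = 11.8°C, deviation -28.8°C, DA = 1600 + 120 × (-28.8) = -1856 ft.
Airport 2: ISA temp = 9.2°C, deviation -24.2°C, DA = 2900 + 120 × (-24.2) = -4 ft.
Airport 2 is higher by -4 − (-1856) = 1852 ft.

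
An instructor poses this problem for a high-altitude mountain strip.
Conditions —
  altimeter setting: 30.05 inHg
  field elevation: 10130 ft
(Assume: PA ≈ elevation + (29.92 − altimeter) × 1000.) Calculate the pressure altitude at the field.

10000 ft

Pressure correction = (29.92 − 30.05) × 1000 = -130 ft.
Pressure altitude = 10130 + (-130) = 10000 ft.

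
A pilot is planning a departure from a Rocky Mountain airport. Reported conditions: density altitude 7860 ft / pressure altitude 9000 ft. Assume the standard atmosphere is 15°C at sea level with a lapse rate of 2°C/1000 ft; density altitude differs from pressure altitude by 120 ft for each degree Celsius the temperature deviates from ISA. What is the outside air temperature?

-12.5°C

Density altitude − pressure altitude = 7860 − 9000 = -1140 ft.
At 120 ft/°C that is an ISA deviation of -1140/120 = -9.5°C.
ISA temperature at 9000 ft = 15 − 2 × (9000/1000) = -3°C.
OAT = ISA + deviation = -3 + (-9.5) = -12.5°C.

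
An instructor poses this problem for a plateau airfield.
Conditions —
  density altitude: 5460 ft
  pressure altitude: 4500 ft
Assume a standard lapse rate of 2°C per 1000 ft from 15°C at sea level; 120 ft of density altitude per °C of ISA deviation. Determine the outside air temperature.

Density altitude − pressure altitude = 5460 − 4500 = +960 ft.
At 120 ft/°C that is an ISA deviation of 960/120 = +8°C.
ISA temperature at 4500 ft = 15 − 2 × (4500/1000) = 6°C.
OAT = ISA + deviation = 6 + (+8) = 14°C.

14°C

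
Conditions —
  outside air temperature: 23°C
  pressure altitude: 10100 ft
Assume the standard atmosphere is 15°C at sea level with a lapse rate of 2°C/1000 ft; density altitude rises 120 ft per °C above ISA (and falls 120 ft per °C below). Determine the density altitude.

ISA temperature at 10100 ft = 15 − 2 × (10100/1000) = -5.2°C.
ISA deviation = 23 − (-5.2) = +28.2°C.
Density altitude = 10100 + 120 × (28.2) = 10100 + (+3384) = 13484 ft.

13484 ft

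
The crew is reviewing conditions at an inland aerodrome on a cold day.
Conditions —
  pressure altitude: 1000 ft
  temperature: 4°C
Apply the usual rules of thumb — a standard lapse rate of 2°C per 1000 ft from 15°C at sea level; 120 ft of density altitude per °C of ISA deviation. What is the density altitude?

ISA temperature at 1000 ft = 15 − 2 × (1000/1000) = 13°C.
ISA deviation = 4 − 13 = -9°C.
Density altitude = 1000 + 120 × (-9) = 1000 + (-1080) = -80 ft.

-80 ft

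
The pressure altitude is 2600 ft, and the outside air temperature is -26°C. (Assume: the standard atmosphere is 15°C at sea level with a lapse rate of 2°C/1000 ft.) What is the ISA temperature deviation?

ISA temperature at 2600 ft = 15 − 2 × (2600/1000) = 9.8°C.
Deviation = OAT − ISA = -26 − 9.8 = -35.8°C.

ISA-35.8°C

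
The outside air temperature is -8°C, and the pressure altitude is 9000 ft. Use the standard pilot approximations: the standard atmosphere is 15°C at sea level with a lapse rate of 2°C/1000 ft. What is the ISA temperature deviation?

ISA temperature at 9000 ft = 15 − 2 × (9000/1000) = -3°C.
Deviation = OAT − ISA = -8 − (-3) = -5°C.

ISA-5°C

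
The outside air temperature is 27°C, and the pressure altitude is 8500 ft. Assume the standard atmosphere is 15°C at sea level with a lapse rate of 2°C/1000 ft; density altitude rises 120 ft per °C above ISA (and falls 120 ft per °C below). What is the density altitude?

11980 ft

ISA temperature at 8500 ft = 15 − 2 × (8500/1000) = -2°C.
ISA deviation = 27 − (-2) = +29°C.
Density altitude = 8500 + 120 × (29) = 8500 + (+3480) = 11980 ft.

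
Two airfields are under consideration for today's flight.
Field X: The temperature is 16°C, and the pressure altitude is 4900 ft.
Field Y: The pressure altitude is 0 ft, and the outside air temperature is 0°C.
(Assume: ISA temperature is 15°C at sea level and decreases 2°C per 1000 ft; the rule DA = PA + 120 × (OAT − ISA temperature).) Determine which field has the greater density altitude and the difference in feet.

Field X: ISA temp = 5.2°C, deviation +10.8°C, DA = 4900 + 120 × 10.8 = 6196 ft.
Field Y: ISA temp = 15°C, deviation -15°C, DA = 0 + 120 × (-15) = -1800 ft.
Field X is higher by 6196 − (-1800) = 7996 ft.

Field X by 7996 ft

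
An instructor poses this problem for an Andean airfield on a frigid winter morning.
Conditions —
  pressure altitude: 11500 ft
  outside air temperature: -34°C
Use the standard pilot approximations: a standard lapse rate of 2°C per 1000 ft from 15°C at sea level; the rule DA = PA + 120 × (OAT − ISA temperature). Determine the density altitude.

8380 ft

ISA temperature at 11500 ft = 15 − 2 × (11500/1000) = -8°C.
ISA deviation = -34 − (-8) = -26°C.
Density altitude = 11500 + 120 × (-26) = 11500 + (-3120) = 8380 ft.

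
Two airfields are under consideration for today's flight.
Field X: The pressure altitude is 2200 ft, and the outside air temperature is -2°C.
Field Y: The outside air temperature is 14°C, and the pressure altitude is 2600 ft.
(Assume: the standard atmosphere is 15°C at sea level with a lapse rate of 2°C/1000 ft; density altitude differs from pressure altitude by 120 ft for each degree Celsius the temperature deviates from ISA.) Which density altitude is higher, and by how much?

Field X: ISA temp = 10.6°C, deviation -12.6°C, DA = 2200 + 120 × (-12.6) = 688 ft.
Field Y: ISA temp = 9.8°C, deviation +4.2°C, DA = 2600 + 120 × 4.2 = 3104 ft.
Field Y is higher by 3104 − 688 = 2416 ft.

Field Y by 2416 ft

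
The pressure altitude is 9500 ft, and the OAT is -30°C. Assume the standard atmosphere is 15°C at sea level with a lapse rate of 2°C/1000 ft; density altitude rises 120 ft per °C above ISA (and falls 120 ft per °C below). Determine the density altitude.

6380 ft

ISA temperature at 9500 ft = 15 − 2 × (9500/1000) = -4°C.
ISA deviation = -30 − (-4) = -26°C.
Density altitude = 9500 + 120 × (-26) = 9500 + (-3120) = 6380 ft.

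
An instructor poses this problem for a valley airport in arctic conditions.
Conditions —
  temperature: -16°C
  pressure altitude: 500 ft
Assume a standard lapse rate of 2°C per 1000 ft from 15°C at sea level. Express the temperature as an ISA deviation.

ISA temperature at 500 ft = 15 − 2 × (500/1000) = 14°C.
Deviation = OAT − ISA = -16 − 14 = -30°C.

ISA-30°C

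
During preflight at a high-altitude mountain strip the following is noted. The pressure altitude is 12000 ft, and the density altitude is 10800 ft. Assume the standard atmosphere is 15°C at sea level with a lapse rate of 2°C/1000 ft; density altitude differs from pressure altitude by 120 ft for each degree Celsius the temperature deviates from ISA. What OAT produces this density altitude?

-19°C

Density altitude − pressure altitude = 10800 − 12000 = -1200 ft.
At 120 ft/°C that is an ISA deviation of -1200/120 = -10°C.
ISA temperature at 12000 ft = 15 − 2 × (12000/1000) = -9°C.
OAT = ISA + deviation = -9 + (-10) = -19°C.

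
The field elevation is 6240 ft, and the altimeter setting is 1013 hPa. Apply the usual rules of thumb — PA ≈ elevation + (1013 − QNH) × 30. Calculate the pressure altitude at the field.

Pressure correction = (1013 − 1013) × 30 = 0 ft.
Pressure altitude = 6240 + (0) = 6240 ft.

6240 ft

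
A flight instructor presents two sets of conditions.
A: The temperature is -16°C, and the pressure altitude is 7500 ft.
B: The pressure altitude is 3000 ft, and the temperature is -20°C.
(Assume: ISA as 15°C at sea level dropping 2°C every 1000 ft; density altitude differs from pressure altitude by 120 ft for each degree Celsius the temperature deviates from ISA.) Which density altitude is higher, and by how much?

A by 6060 ft

A: ISA temp = 0°C, deviation -16°C, DA = 7500 + 120 × (-16) = 5580 ft.
B: ISA temp = 9°C, deviation -29°C, DA = 3000 + 120 × (-29) = -480 ft.
A is higher by 5580 − (-480) = 6060 ft.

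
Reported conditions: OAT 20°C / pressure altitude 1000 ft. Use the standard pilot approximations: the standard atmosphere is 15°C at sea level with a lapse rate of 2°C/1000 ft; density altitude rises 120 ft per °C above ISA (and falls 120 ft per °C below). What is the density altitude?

1840 ft

ISA temperature at 1000 ft = 15 − 2 × (1000/1000) = 13°C.
ISA deviation = 20 − 13 = +7°C.
Density altitude = 1000 + 120 × (7) = 1000 + (+840) = 1840 ft.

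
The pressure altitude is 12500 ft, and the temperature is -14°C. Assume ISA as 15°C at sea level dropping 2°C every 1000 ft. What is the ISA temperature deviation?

ISA temperature at 12500 ft = 15 − 2 × (12500/1000) = -10°C.
Deviation = OAT − ISA = -14 − (-10) = -4°C.

ISA-4°C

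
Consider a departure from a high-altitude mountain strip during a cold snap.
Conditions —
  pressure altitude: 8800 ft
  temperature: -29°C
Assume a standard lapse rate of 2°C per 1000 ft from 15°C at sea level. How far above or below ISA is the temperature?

ISA-26.4°C

ISA temperature at 8800 ft = 15 − 2 × (8800/1000) = -2.6°C.
Deviation = OAT − ISA = -29 − (-2.6) = -26.4°C.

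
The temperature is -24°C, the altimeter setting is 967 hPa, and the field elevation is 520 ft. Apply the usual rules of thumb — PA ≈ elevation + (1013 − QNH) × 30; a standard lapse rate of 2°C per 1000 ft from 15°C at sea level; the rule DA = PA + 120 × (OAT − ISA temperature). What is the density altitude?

-2324 ft

Pressure altitude = 520 + (1013 − 967) × 30 = 520 + (+1380) = 1900 ft.
ISA temperature at 1900 ft = 15 − 2 × (1900/1000) = 11.2°C.
ISA deviation = -24 − 11.2 = -35.2°C.
Density altitude = 1900 + 120 × (-35.2) = -2324 ft.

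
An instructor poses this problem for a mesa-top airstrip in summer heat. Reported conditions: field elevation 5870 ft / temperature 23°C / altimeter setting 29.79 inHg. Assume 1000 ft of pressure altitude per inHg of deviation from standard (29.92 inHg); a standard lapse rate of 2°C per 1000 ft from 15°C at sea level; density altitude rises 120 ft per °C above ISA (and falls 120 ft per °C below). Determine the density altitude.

Pressure altitude = 5870 + (29.92 − 29.79) × 1000 = 5870 + (+130) = 6000 ft.
ISA temperature at 6000 ft = 15 − 2 × (6000/1000) = 3°C.
ISA deviation = 23 − 3 = +20°C.
Density altitude = 6000 + 120 × (20) = 8400 ft.

8400 ft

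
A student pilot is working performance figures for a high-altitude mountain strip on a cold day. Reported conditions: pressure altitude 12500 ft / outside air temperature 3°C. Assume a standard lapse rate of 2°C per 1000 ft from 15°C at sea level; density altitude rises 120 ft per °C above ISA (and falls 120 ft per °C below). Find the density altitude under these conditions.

ISA temperature at 12500 ft = 15 − 2 × (12500/1000) = -10°C.
ISA deviation = 3 − (-10) = +13°C.
Density altitude = 12500 + 120 × (13) = 12500 + (+1560) = 14060 ft.

14060 ft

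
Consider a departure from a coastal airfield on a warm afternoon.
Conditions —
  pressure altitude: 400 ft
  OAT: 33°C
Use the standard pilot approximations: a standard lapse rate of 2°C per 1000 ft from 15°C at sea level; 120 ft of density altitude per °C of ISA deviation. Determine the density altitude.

ISA temperature at 400 ft = 15 − 2 × (400/1000) = 14.2°C.
ISA deviation = 33 − 14.2 = +18.8°C.
Density altitude = 400 + 120 × (18.8) = 400 + (+2256) = 2656 ft.

2656 ft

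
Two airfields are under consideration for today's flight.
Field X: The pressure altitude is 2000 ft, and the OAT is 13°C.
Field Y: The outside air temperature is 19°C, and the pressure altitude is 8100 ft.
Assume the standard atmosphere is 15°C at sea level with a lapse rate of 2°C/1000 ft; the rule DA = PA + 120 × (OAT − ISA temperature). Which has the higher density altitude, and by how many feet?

Field X: ISA temp = 11°C, deviation +2°C, DA = 2000 + 120 × 2 = 2240 ft.
Field Y: ISA temp = -1.2°C, deviation +20.2°C, DA = 8100 + 120 × 20.2 = 10524 ft.
Field Y is higher by 10524 − 2240 = 8284 ft.

Field Y by 8284 ft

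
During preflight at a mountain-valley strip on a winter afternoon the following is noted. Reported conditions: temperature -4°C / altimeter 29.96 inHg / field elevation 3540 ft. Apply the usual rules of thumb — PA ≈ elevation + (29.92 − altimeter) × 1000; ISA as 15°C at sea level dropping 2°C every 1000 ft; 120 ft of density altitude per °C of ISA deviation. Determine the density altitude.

2060 ft

Pressure altitude = 3540 + (29.92 − 29.96) × 1000 = 3540 + (-40) = 3500 ft.
ISA temperature at 3500 ft = 15 − 2 × (3500/1000) = 8°C.
ISA deviation = -4 − 8 = -12°C.
Density altitude = 3500 + 120 × (-12) = 2060 ft.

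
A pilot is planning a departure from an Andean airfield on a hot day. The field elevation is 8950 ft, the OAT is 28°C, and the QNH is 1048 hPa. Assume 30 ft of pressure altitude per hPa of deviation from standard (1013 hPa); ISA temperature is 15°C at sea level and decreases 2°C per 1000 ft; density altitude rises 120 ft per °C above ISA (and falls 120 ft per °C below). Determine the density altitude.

11356 ft

Pressure altitude = 8950 + (1013 − 1048) × 30 = 8950 + (-1050) = 7900 ft.
ISA temperature at 7900 ft = 15 − 2 × (7900/1000) = -0.8°C.
ISA deviation = 28 − (-0.8) = +28.8°C.
Density altitude = 7900 + 120 × (28.8) = 11356 ft.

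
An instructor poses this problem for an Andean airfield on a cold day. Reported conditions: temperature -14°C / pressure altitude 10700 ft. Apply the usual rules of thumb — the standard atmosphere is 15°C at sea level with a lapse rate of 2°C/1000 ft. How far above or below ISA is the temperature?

ISA-7.6°C

ISA temperature at 10700 ft = 15 − 2 × (10700/1000) = -6.4°C.
Deviation = OAT − ISA = -14 − (-6.4) = -7.6°C.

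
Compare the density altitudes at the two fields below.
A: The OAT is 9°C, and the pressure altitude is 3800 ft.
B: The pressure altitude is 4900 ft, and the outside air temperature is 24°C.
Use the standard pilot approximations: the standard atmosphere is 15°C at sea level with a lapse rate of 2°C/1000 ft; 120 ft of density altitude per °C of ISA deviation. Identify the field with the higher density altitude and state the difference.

A: ISA temp = 7.4°C, deviation +1.6°C, DA = 3800 + 120 × 1.6 = 3992 ft.
B: ISA temp = 5.2°C, deviation +18.8°C, DA = 4900 + 120 × 18.8 = 7156 ft.
B is higher by 7156 − 3992 = 3164 ft.

B by 3164 ft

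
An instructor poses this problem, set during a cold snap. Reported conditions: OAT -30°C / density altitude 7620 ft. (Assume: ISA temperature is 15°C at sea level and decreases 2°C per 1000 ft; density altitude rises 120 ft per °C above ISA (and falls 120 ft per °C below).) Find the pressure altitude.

DA = PA + 120 × (OAT − (15 − 2·PA/1000)) = PA + 120·OAT − 1800 + 0.24·PA = 1.24·PA + 120·OAT − 1800.
So 1.24·PA = 7620 − 120 × (-30) + 1800 = 13020.
PA = 13020 / 1.24 = 10500 ft.

10500 ft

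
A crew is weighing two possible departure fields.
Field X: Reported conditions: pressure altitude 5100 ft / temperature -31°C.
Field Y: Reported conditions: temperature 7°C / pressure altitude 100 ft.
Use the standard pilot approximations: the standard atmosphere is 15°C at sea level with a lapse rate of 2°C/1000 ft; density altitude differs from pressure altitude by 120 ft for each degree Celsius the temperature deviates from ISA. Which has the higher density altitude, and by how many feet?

Field X: ISA temp = 4.8°C, deviation -35.8°C, DA = 5100 + 120 × (-35.8) = 804 ft.
Field Y: ISA temp = 14.8°C, deviation -7.8°C, DA = 100 + 120 × (-7.8) = -836 ft.
Field X is higher by 804 − (-836) = 1640 ft.

Field X by 1640 ft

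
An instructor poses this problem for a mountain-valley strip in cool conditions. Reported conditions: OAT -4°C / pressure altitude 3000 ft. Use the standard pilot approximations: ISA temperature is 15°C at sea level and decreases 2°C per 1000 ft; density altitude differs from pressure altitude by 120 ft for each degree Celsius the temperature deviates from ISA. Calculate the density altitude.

1440 ft

ISA temperature at 3000 ft = 15 − 2 × (3000/1000) = 9°C.
ISA deviation = -4 − 9 = -13°C.
Density altitude = 3000 + 120 × (-13) = 3000 + (-1560) = 1440 ft.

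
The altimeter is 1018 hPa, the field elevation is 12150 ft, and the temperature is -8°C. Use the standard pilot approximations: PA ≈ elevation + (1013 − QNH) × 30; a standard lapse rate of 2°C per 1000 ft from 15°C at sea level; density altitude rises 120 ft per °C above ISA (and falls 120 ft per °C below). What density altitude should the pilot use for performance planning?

Pressure altitude = 12150 + (1013 − 1018) × 30 = 12150 + (-150) = 12000 ft.
ISA temperature at 12000 ft = 15 − 2 × (12000/1000) = -9°C.
ISA deviation = -8 − (-9) = +1°C.
Density altitude = 12000 + 120 × (1) = 12120 ft.

12120 ft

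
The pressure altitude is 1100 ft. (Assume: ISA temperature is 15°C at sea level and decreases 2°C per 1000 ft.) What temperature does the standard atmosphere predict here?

ISA temperature = 15 − 2 × (1100/1000) = 15 − 2.2 = 12.8°C.

12.8°C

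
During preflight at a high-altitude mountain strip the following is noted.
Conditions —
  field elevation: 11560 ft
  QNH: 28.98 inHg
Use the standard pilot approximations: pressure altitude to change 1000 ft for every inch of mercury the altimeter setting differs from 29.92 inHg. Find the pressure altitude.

Pressure correction = (29.92 − 28.98) × 1000 = +940 ft.
Pressure altitude = 11560 + (+940) = 12500 ft.

12500 ft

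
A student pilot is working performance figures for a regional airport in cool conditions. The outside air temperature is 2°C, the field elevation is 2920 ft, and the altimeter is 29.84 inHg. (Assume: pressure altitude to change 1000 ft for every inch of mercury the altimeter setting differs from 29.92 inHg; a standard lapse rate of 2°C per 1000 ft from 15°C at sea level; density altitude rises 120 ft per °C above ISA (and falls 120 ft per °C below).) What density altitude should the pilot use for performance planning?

2160 ft

Pressure altitude = 2920 + (29.92 − 29.84) × 1000 = 2920 + (+80) = 3000 ft.
ISA temperature at 3000 ft = 15 − 2 × (3000/1000) = 9°C.
ISA deviation = 2 − 9 = -7°C.
Density altitude = 3000 + 120 × (-7) = 2160 ft.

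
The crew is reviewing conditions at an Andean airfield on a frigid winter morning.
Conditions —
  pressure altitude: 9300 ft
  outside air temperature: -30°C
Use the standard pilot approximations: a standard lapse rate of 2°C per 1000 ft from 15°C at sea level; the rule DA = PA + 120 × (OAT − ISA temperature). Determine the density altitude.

ISA temperature at 9300 ft = 15 − 2 × (9300/1000) = -3.6°C.
ISA deviation = -30 − (-3.6) = -26.4°C.
Density altitude = 9300 + 120 × (-26.4) = 9300 + (-3168) = 6132 ft.

6132 ft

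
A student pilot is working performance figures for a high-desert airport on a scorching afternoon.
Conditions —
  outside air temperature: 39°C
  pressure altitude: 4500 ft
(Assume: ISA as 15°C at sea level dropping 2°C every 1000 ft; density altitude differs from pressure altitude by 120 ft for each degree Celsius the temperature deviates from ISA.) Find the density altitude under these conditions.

ISA temperature at 4500 ft = 15 − 2 × (4500/1000) = 6°C.
ISA deviation = 39 − 6 = +33°C.
Density altitude = 4500 + 120 × (33) = 4500 + (+3960) = 8460 ft.

8460 ft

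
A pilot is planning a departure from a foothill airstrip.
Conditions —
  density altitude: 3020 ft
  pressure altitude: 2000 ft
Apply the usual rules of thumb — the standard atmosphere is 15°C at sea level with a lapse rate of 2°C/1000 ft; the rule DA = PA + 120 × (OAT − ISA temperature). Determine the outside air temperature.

Density altitude − pressure altitude = 3020 − 2000 = +1020 ft.
At 120 ft/°C that is an ISA deviation of 1020/120 = +8.5°C.
ISA temperature at 2000 ft = 15 − 2 × (2000/1000) = 11°C.
OAT = ISA + deviation = 11 + (+8.5) = 19.5°C.

19.5°C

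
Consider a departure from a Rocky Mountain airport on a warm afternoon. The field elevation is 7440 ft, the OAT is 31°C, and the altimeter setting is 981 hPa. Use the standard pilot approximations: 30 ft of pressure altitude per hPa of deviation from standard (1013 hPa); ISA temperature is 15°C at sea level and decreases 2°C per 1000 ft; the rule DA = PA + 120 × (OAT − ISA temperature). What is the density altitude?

Pressure altitude = 7440 + (1013 − 981) × 30 = 7440 + (+960) = 8400 ft.
ISA temperature at 8400 ft = 15 − 2 × (8400/1000) = -1.8°C.
ISA deviation = 31 − (-1.8) = +32.8°C.
Density altitude = 8400 + 120 × (32.8) = 12336 ft.

12336 ft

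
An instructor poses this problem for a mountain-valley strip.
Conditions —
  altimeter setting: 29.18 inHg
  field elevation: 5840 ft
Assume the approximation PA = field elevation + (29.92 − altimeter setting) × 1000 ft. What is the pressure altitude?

Pressure correction = (29.92 − 29.18) × 1000 = +740 ft.
Pressure altitude = 5840 + (+740) = 6580 ft.

6580 ft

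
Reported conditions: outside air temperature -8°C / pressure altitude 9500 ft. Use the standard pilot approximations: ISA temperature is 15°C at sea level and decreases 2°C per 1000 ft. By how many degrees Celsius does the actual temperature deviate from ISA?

ISA temperature at 9500 ft = 15 − 2 × (9500/1000) = -4°C.
Deviation = OAT − ISA = -8 − (-4) = -4°C.

ISA-4°C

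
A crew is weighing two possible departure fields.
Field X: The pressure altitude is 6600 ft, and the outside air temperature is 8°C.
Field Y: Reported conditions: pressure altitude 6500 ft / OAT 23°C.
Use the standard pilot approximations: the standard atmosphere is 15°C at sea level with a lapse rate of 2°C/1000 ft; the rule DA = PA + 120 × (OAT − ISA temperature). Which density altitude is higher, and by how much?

Field Y by 1676 ft

Field X: ISA temp = 1.8°C, deviation +6.2°C, DA = 6600 + 120 × 6.2 = 7344 ft.
Field Y: ISA temp = 2°C, deviation +21°C, DA = 6500 + 120 × 21 = 9020 ft.
Field Y is higher by 9020 − 7344 = 1676 ft.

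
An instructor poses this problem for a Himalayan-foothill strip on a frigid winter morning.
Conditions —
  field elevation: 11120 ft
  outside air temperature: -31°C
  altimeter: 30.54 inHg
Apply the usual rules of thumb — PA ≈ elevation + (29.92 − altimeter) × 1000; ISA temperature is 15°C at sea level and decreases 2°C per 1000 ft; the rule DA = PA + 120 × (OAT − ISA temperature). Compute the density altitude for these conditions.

Pressure altitude = 11120 + (29.92 − 30.54) × 1000 = 11120 + (-620) = 10500 ft.
ISA temperature at 10500 ft = 15 − 2 × (10500/1000) = -6°C.
ISA deviation = -31 − (-6) = -25°C.
Density altitude = 10500 + 120 × (-25) = 7500 ft.

7500 ft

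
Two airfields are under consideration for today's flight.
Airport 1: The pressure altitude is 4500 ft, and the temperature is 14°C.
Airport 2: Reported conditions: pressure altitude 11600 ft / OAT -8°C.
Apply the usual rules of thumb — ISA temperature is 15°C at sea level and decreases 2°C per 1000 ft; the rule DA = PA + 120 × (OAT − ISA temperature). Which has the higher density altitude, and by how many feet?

Airport 1: ISA temp = 6°C, deviation +8°C, DA = 4500 + 120 × 8 = 5460 ft.
Airport 2: ISA temp = -8.2°C, deviation +0.2°C, DA = 11600 + 120 × 0.2 = 11624 ft.
Airport 2 is higher by 11624 − 5460 = 6164 ft.

Airport 2 by 6164 ft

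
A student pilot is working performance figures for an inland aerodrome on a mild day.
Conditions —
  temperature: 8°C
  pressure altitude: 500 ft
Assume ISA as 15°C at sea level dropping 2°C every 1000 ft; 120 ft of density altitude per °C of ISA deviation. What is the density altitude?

ISA temperature at 500 ft = 15 − 2 × (500/1000) = 14°C.
ISA deviation = 8 − 14 = -6°C.
Density altitude = 500 + 120 × (-6) = 500 + (-720) = -220 ft.

-220 ft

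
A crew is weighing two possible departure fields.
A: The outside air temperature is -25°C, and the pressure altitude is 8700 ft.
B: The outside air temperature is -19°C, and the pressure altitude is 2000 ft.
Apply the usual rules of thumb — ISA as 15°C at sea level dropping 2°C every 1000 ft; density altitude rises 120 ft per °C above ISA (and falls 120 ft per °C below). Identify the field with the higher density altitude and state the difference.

A: ISA temp = -2.4°C, deviation -22.6°C, DA = 8700 + 120 × (-22.6) = 5988 ft.
B: ISA temp = 11°C, deviation -30°C, DA = 2000 + 120 × (-30) = -1600 ft.
A is higher by 5988 − (-1600) = 7588 ft.

A by 7588 ft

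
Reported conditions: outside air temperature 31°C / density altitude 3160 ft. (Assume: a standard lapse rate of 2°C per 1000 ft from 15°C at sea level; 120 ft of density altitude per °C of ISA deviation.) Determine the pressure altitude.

1000 ft

DA = PA + 120 × (OAT − (15 − 2·PA/1000)) = PA + 120·OAT − 1800 + 0.24·PA = 1.24·PA + 120·OAT − 1800.
So 1.24·PA = 3160 − 120 × 31 + 1800 = 1240.
PA = 1240 / 1.24 = 1000 ft.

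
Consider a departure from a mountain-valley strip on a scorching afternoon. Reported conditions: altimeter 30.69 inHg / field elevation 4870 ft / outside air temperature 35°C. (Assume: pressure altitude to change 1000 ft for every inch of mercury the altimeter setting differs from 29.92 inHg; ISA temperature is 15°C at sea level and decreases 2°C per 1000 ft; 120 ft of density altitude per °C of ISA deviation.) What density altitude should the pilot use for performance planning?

7484 ft

Pressure altitude = 4870 + (29.92 − 30.69) × 1000 = 4870 + (-770) = 4100 ft.
ISA temperature at 4100 ft = 15 − 2 × (4100/1000) = 6.8°C.
ISA deviation = 35 − 6.8 = +28.2°C.
Density altitude = 4100 + 120 × (28.2) = 7484 ft.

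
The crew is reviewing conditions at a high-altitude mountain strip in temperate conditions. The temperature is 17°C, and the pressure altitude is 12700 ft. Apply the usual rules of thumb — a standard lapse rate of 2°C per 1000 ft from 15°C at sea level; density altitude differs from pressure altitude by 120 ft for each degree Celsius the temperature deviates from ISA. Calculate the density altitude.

ISA temperature at 12700 ft = 15 − 2 × (12700/1000) = -10.4°C.
ISA deviation = 17 − (-10.4) = +27.4°C.
Density altitude = 12700 + 120 × (27.4) = 12700 + (+3288) = 15988 ft.

15988 ft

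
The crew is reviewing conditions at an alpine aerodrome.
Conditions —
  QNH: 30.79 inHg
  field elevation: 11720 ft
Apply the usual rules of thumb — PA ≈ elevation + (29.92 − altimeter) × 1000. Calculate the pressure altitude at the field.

Pressure correction = (29.92 − 30.79) × 1000 = -870 ft.
Pressure altitude = 11720 + (-870) = 10850 ft.

10850 ft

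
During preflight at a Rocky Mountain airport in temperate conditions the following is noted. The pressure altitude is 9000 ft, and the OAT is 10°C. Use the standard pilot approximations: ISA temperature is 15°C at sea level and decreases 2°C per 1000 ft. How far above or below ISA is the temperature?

ISA+13°C

ISA temperature at 9000 ft = 15 − 2 × (9000/1000) = -3°C.
Deviation = OAT − ISA = 10 − (-3) = +13°C.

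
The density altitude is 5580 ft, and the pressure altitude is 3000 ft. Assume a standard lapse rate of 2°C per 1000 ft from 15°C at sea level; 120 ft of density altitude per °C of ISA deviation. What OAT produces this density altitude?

30.5°C

Density altitude − pressure altitude = 5580 − 3000 = +2580 ft.
At 120 ft/°C that is an ISA deviation of 2580/120 = +21.5°C.
ISA temperature at 3000 ft = 15 − 2 × (3000/1000) = 9°C.
OAT = ISA + deviation = 9 + (+21.5) = 30.5°C.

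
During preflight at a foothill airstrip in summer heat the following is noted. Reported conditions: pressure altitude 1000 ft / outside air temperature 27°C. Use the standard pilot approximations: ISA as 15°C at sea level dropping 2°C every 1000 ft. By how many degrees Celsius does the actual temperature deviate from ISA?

ISA temperature at 1000 ft = 15 − 2 × (1000/1000) = 13°C.
Deviation = OAT − ISA = 27 − 13 = +14°C.

ISA+14°C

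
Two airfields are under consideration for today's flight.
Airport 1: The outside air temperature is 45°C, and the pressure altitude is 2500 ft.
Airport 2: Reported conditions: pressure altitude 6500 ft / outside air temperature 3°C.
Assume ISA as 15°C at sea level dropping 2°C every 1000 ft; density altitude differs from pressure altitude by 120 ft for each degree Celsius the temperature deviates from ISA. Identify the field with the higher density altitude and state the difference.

Airport 1: ISA temp = 10°C, deviation +35°C, DA = 2500 + 120 × 35 = 6700 ft.
Airport 2: ISA temp = 2°C, deviation +1°C, DA = 6500 + 120 × 1 = 6620 ft.
Airport 1 is higher by 6700 − 6620 = 80 ft.

Airport 1 by 80 ft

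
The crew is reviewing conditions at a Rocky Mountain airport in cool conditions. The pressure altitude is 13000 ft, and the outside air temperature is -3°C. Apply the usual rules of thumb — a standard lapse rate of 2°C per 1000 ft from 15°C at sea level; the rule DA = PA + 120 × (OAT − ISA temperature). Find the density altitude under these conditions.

13960 ft

ISA temperature at 13000 ft = 15 − 2 × (13000/1000) = -11°C.
ISA deviation = -3 − (-11) = +8°C.
Density altitude = 13000 + 120 × (8) = 13000 + (+960) = 13960 ft.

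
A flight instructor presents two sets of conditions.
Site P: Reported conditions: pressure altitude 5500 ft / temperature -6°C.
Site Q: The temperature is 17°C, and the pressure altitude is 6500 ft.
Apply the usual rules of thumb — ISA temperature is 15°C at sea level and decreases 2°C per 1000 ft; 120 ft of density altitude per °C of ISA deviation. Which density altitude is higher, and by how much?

Site Q by 4000 ft

Site P: ISA temp = 4°C, deviation -10°C, DA = 5500 + 120 × (-10) = 4300 ft.
Site Q: ISA temp = 2°C, deviation +15°C, DA = 6500 + 120 × 15 = 8300 ft.
Site Q is higher by 8300 − 4300 = 4000 ft.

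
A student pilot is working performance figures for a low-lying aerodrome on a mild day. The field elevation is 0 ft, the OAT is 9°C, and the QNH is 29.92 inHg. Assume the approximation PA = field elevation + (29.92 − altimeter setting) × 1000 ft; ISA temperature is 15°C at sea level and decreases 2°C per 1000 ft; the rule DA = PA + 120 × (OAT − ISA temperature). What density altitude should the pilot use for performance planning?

Pressure altitude = 0 + (29.92 − 29.92) × 1000 = 0 + (0) = 0 ft.
ISA temperature at 0 ft = 15 − 2 × (0/1000) = 15°C.
ISA deviation = 9 − 15 = -6°C.
Density altitude = 0 + 120 × (-6) = -720 ft.

-720 ft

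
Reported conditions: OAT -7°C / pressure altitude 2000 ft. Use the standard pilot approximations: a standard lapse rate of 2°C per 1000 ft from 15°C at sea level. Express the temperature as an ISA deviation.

ISA temperature at 2000 ft = 15 − 2 × (2000/1000) = 11°C.
Deviation = OAT − ISA = -7 − 11 = -18°C.

ISA-18°C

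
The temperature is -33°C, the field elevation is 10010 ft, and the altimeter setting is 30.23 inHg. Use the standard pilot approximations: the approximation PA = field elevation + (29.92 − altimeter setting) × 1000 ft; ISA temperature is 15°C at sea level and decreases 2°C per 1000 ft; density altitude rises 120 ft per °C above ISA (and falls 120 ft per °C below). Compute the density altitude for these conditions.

6268 ft

Pressure altitude = 10010 + (29.92 − 30.23) × 1000 = 10010 + (-310) = 9700 ft.
ISA temperature at 9700 ft = 15 − 2 × (9700/1000) = -4.4°C.
ISA deviation = -33 − (-4.4) = -28.6°C.
Density altitude = 9700 + 120 × (-28.6) = 6268 ft.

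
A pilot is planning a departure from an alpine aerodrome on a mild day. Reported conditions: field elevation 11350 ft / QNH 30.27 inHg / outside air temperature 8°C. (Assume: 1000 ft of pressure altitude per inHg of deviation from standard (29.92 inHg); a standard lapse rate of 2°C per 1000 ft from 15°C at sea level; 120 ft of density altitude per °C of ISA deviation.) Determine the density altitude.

Pressure altitude = 11350 + (29.92 − 30.27) × 1000 = 11350 + (-350) = 11000 ft.
ISA temperature at 11000 ft = 15 − 2 × (11000/1000) = -7°C.
ISA deviation = 8 − (-7) = +15°C.
Density altitude = 11000 + 120 × (15) = 12800 ft.

12800 ft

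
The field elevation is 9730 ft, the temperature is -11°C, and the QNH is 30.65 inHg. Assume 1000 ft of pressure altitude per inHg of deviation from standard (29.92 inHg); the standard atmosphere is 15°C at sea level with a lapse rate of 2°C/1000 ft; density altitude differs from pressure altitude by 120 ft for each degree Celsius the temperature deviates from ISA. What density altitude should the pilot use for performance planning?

8040 ft

Pressure altitude = 9730 + (29.92 − 30.65) × 1000 = 9730 + (-730) = 9000 ft.
ISA temperature at 9000 ft = 15 − 2 × (9000/1000) = -3°C.
ISA deviation = -11 − (-3) = -8°C.
Density altitude = 9000 + 120 × (-8) = 8040 ft.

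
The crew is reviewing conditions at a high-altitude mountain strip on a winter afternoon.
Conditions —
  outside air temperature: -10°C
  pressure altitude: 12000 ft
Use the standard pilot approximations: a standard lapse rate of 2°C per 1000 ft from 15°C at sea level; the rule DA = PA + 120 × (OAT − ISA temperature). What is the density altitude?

ISA temperature at 12000 ft = 15 − 2 × (12000/1000) = -9°C.
ISA deviation = -10 − (-9) = -1°C.
Density altitude = 12000 + 120 × (-1) = 12000 + (-120) = 11880 ft.

11880 ft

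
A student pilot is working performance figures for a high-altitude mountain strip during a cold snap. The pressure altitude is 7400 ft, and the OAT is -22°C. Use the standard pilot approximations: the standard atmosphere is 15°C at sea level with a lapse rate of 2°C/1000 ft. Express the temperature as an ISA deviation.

ISA temperature at 7400 ft = 15 − 2 × (7400/1000) = 0.2°C.
Deviation = OAT − ISA = -22 − 0.2 = -22.2°C.

ISA-22.2°C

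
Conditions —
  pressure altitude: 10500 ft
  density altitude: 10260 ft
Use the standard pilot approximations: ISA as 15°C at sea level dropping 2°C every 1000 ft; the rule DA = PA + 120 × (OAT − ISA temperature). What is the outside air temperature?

Density altitude − pressure altitude = 10260 − 10500 = -240 ft.
At 120 ft/°C that is an ISA deviation of -240/120 = -2°C.
ISA temperature at 10500 ft = 15 − 2 × (10500/1000) = -6°C.
OAT = ISA + deviation = -6 + (-2) = -8°C.

-8°C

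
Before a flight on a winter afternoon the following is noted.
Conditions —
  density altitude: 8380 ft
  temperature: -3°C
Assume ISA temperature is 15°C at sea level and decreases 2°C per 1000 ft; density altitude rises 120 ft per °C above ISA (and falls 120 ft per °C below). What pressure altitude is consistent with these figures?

8500 ft

DA = PA + 120 × (OAT − (15 − 2·PA/1000)) = PA + 120·OAT − 1800 + 0.24·PA = 1.24·PA + 120·OAT − 1800.
So 1.24·PA = 8380 − 120 × (-3) + 1800 = 10540.
PA = 10540 / 1.24 = 8500 ft.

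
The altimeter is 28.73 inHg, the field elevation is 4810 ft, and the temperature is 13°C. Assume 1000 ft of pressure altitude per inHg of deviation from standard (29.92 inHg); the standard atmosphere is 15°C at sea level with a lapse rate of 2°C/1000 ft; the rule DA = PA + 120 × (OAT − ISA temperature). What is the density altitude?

7200 ft

Pressure altitude = 4810 + (29.92 − 28.73) × 1000 = 4810 + (+1190) = 6000 ft.
ISA temperature at 6000 ft = 15 − 2 × (6000/1000) = 3°C.
ISA deviation = 13 − 3 = +10°C.
Density altitude = 6000 + 120 × (10) = 7200 ft.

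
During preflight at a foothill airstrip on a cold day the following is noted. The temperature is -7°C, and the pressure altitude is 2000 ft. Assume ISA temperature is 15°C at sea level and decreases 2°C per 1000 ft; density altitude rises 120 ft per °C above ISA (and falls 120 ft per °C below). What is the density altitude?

-160 ft

ISA temperature at 2000 ft = 15 − 2 × (2000/1000) = 11°C.
ISA deviation = -7 − 11 = -18°C.
Density altitude = 2000 + 120 × (-18) = 2000 + (-2160) = -160 ft.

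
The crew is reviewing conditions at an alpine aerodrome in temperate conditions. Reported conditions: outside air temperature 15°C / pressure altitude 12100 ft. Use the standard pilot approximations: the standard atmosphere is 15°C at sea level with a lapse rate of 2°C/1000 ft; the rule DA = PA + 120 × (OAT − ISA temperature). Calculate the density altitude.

15004 ft

ISA temperature at 12100 ft = 15 − 2 × (12100/1000) = -9.2°C.
ISA deviation = 15 − (-9.2) = +24.2°C.
Density altitude = 12100 + 120 × (24.2) = 12100 + (+2904) = 15004 ft.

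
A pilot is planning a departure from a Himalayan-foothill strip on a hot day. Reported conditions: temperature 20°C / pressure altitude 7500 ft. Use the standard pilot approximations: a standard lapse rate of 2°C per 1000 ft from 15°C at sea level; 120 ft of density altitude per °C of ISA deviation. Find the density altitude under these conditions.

ISA temperature at 7500 ft = 15 − 2 × (7500/1000) = 0°C.
ISA deviation = 20 − 0 = +20°C.
Density altitude = 7500 + 120 × (20) = 7500 + (+2400) = 9900 ft.

9900 ft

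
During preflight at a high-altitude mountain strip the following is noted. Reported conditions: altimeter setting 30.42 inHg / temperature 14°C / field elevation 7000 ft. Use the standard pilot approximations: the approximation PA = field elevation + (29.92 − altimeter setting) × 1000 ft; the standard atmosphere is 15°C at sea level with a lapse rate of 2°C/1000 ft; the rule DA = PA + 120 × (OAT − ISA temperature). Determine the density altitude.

7940 ft

Pressure altitude = 7000 + (29.92 − 30.42) × 1000 = 7000 + (-500) = 6500 ft.
ISA temperature at 6500 ft = 15 − 2 × (6500/1000) = 2°C.
ISA deviation = 14 − 2 = +12°C.
Density altitude = 6500 + 120 × (12) = 7940 ft.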